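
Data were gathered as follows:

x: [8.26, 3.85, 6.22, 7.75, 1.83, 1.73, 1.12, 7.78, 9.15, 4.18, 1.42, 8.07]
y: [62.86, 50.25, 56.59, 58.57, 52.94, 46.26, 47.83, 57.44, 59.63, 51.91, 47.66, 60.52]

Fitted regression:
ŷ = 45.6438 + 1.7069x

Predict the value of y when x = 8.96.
ŷ = 60.9376

Plug x = 8.96 into the fitted line:

ŷ = 45.6438 + 1.7069 × 8.96
ŷ = 45.6438 + 15.2938
ŷ = 60.9376

This is a point prediction; actual observations scatter around it by roughly the residual standard deviation.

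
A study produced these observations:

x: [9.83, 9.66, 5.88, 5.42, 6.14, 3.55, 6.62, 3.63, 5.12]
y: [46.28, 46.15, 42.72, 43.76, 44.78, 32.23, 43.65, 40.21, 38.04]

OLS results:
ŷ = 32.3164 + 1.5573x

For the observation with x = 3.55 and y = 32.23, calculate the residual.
Residual = -5.6148

The residual is the difference between the actual value and the predicted value:

Residual = y - ŷ

Step 1: Calculate predicted value
ŷ = 32.3164 + 1.5573 × 3.55
ŷ = 37.8448

Step 2: Calculate residual
Residual = 32.23 - 37.8448
Residual = -5.6148

The residual is negative, so the observed y = 32.23 sits below the regression line (the line overestimates it by 5.6148).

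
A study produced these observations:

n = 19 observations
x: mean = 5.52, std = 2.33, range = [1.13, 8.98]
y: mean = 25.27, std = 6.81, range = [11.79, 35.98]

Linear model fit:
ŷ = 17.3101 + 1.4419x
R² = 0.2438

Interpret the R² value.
R² = 0.2438 means 24.38% of the variation in y is explained by the linear relationship with x. This indicates a weak fit.

The coefficient of determination R² is the fraction of the total variation in y that the fitted line accounts for.

Here R² = 0.2438:
- Explained: 24.38% of the variation in y
- Unexplained (residual): 100% − 24.38% = 75.62%
- Rule of thumb (below 0.3 weak; 0.3 to below 0.7 moderate; 0.7 and above strong) → weak

Equivalently, for simple linear regression R² = r², so |r| = √0.2438 ≈ 0.4938.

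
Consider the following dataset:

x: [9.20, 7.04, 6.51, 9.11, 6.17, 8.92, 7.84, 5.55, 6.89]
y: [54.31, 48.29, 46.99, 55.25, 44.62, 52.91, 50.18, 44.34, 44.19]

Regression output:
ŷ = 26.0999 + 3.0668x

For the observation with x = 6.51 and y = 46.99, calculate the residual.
Residual = 0.9252

The residual is the difference between the actual value and the predicted value:

Residual = y - ŷ

Step 1: Calculate predicted value
ŷ = 26.0999 + 3.0668 × 6.51
ŷ = 46.0648

Step 2: Calculate residual
Residual = 46.99 - 46.0648
Residual = 0.9252

Interpretation: the model underestimates the actual value by 0.9252 at this point (positive residual → observation lies above the fitted line).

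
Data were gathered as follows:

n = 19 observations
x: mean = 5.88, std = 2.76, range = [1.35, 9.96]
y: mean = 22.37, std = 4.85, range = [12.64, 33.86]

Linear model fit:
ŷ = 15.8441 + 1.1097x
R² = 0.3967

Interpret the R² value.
R² = 0.3967 means 39.67% of the variation in y is explained by the linear relationship with x. This indicates a moderate fit.

R² = 1 − SS_res/SS_tot compares the residual scatter to the total scatter of y about its mean.

Here R² = 0.3967:
- Explained: 39.67% of the variation in y
- Unexplained (residual): 100% − 39.67% = 60.33%
- Rule of thumb (below 0.3 weak; 0.3 to below 0.7 moderate; 0.7 and above strong) → moderate

Calculation: R² = 1 − (SS_res / SS_tot), where SS_res is the sum of squared residuals and SS_tot the total sum of squares.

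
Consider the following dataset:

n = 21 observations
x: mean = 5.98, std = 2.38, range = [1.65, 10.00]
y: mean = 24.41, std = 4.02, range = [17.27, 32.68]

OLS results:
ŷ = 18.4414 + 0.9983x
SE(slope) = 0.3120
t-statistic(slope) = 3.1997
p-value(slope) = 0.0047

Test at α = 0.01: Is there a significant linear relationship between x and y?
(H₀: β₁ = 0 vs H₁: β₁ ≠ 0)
Reject H₀: p-value = 0.0047 < α = 0.01. The linear relationship is significant at the 1% level.

Hypothesis test for the slope coefficient:

H₀: β₁ = 0 (no linear relationship)
H₁: β₁ ≠ 0 (linear relationship exists)

Test statistic: t = β̂₁ / SE(β̂₁) = 0.9983 / 0.3120 = 3.1997

With df = 19, the two-sided p-value for |t| = 3.1997 is 0.0047.

Decision rule: reject H₀ if p-value < α.
p-value = 0.0047 < α = 0.01 → reject H₀.

There is sufficient evidence at the 1% significance level to conclude that a linear relationship exists between x and y.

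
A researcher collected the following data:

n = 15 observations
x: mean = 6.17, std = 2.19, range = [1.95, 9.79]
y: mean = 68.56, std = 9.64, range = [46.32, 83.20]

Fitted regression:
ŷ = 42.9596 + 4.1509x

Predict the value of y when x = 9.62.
ŷ = 82.8913

x = 9.62 lies inside the observed range [1.95, 9.79], so the fitted equation applies directly:

ŷ = 42.9596 + 4.1509 × 9.62
ŷ = 42.9596 + 39.9317
ŷ = 82.8913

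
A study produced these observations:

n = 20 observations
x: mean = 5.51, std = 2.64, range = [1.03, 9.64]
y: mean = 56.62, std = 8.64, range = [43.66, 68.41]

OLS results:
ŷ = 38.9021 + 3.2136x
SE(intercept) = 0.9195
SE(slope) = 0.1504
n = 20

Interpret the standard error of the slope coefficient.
SE(β̂₁) = 0.1504 is the estimated standard deviation of the slope estimate across repeated samples; relative to β̂₁ = 3.2136 that is 4.7%, a precise estimate.

What SE measures:
- The standard error quantifies the sampling variability of the coefficient estimate
- It is the estimated standard deviation of β̂₁ across hypothetical repeated samples of the same size
- Smaller SE → more precise estimate

Relative precision:
- SE / |β̂₁| = 0.1504 / 3.2136 = 4.7%
- Rule of thumb (under 20%: precise; 20% to under 50%: moderately precise; 50% or more: imprecise) → precise

Rough 95% range (±2 SE): 3.2136 ± 0.3008 → (2.9128, 3.5144).

What drives SE(β̂₁): more residual scatter → larger SE; wider spread of x values → smaller SE.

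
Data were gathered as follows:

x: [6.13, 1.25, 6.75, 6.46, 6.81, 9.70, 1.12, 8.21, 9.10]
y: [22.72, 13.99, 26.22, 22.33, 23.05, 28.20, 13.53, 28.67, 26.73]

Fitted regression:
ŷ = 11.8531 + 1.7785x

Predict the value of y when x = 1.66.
ŷ = 14.8054

Plug x = 1.66 into the fitted line:

ŷ = 11.8531 + 1.7785 × 1.66
ŷ = 11.8531 + 2.9523
ŷ = 14.8054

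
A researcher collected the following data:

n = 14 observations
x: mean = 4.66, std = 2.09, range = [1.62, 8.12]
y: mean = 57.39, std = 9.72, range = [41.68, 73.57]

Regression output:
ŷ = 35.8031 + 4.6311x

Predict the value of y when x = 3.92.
ŷ = 53.9570

Plug x = 3.92 into the fitted line:

ŷ = 35.8031 + 4.6311 × 3.92
ŷ = 35.8031 + 18.1539
ŷ = 53.9570

This is a point prediction; actual observations scatter around it by roughly the residual standard deviation.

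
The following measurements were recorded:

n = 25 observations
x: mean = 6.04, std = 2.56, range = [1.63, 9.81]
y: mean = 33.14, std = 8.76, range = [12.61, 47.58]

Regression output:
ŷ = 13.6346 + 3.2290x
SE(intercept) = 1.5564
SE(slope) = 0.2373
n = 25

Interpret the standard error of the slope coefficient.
The slope 3.2290 is pinned down to within about ±0.2373 (one SE) by these data — relative uncertainty 7.3%, i.e. precise.

What SE measures:
- The standard error quantifies the sampling variability of the coefficient estimate
- It is the estimated standard deviation of β̂₁ across hypothetical repeated samples of the same size
- Smaller SE → more precise estimate

Relative precision:
- SE / |β̂₁| = 0.2373 / 3.2290 = 7.3%
- Rule of thumb (under 20%: precise; 20% to under 50%: moderately precise; 50% or more: imprecise) → precise

Link to interval estimation: a confidence interval for β₁ is β̂₁ ± t* × 0.2373, so SE sets the half-width per unit of t*.

What drives SE(β̂₁): wider spread of x values → smaller SE; larger n (here n = 25) → smaller SE.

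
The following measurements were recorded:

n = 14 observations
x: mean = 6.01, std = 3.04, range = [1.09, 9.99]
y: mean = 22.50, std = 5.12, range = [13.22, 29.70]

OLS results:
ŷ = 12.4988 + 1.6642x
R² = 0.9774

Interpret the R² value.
About 97.74% of the variability in y is accounted for by the regression on x (R² = 0.9774) — a strong linear fit.

The coefficient of determination R² is the fraction of the total variation in y that the fitted line accounts for.

Here R² = 0.9774:
- Explained: 97.74% of the variation in y
- Unexplained (residual): 100% − 97.74% = 2.26%
- Rule of thumb (below 0.3 weak; 0.3 to below 0.7 moderate; 0.7 and above strong) → strong

Note: R² never decreases when predictors are added, so it should not be used alone to compare models of different size.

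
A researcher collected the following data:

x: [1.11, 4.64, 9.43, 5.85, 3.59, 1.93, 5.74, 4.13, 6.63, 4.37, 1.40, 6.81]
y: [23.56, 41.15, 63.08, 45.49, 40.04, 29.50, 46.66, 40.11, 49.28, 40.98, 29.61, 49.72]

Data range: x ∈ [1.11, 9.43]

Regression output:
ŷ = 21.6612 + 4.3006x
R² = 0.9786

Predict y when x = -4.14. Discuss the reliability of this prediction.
The equation gives ŷ = 3.8567; however x = -4.14 is 5.25 units below the observed range, so this extrapolated value should not be trusted.

Prediction calculation:
ŷ = 21.6612 + 4.3006 × (-4.14)
ŷ = 3.8567

Reliability:
- Data range: x ∈ [1.11, 9.43]
- Prediction point: x = -4.14 is 5.25 units below the observed range → this is EXTRAPOLATION, not interpolation

Why that matters here:
- The linear relationship may not hold outside the observed range
- Real relationships often flatten, saturate, or turn nonlinear at extremes

The R² = 0.9786 only validates the fit within [1.11, 9.43]; treat ŷ = 3.8567 with caution.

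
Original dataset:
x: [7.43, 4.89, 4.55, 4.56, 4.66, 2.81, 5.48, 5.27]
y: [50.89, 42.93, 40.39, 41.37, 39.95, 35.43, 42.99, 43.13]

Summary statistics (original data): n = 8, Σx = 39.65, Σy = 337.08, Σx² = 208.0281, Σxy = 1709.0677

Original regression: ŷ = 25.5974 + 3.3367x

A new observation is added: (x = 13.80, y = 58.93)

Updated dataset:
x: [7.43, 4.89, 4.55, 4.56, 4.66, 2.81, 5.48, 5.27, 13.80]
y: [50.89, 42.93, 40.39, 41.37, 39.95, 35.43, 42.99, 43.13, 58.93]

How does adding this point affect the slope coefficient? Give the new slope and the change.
The slope changes from 3.3367 to 2.1033 (change of -1.2334, or -37.0%).

The new point has HIGH LEVERAGE: x = 13.80 is far from the original mean x̄ = 39.65/8 ≈ 4.96 (original range [2.81, 7.43]).

Step 1: Update the sums with the new point (n goes from 8 to 9)
Σx  = 39.65 + 13.80 = 53.45
Σy  = 337.08 + 58.93 = 396.01
Σx² = 208.0281 + 13.80² = 208.0281 + 190.4400 = 398.4681
Σxy = 1709.0677 + 13.80×58.93 = 1709.0677 + 813.2340 = 2522.3017

Step 2: Recompute the slope with b₁ = (nΣxy − ΣxΣy) / (nΣx² − (Σx)²)
Numerator   = 9×2522.3017 − 53.45×396.01 = 22700.7153 − 21166.7345 = 1533.9808
Denominator = 9×398.4681 − 53.45² = 3586.2129 − 2856.9025 = 729.3104
b₁(new) = 1533.9808 / 729.3104 = 2.1033

(Same formula on the original sums: (8×1709.0677 − 39.65×337.08) / (8×208.0281 − 39.65²) = 307.3196 / 92.1023 = 3.3367, matching the given fit.)

Step 3: Change in slope
Δβ₁ = 2.1033 − 3.3367 = -1.2334
Relative change = -1.2334 / 3.3367 × 100% = -37.0%
→ the slope decreases when the point is added.

A high-leverage point only changes the slope if it is off the original line; here y = 58.93 is below the original trend, so the slope decreases.
In practice: refit with and without it and report both if conclusions differ.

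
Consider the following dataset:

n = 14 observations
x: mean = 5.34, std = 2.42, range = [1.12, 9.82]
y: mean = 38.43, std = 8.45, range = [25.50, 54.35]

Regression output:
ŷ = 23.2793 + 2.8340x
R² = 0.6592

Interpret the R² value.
R² = 0.6592 means 65.92% of the variation in y is explained by the linear relationship with x. This indicates a moderate fit.

R² (coefficient of determination) measures the proportion of variance in y explained by the regression model.

Here R² = 0.6592:
- Explained: 65.92% of the variation in y
- Unexplained (residual): 100% − 65.92% = 34.08%
- Rule of thumb (below 0.3 weak; 0.3 to below 0.7 moderate; 0.7 and above strong) → moderate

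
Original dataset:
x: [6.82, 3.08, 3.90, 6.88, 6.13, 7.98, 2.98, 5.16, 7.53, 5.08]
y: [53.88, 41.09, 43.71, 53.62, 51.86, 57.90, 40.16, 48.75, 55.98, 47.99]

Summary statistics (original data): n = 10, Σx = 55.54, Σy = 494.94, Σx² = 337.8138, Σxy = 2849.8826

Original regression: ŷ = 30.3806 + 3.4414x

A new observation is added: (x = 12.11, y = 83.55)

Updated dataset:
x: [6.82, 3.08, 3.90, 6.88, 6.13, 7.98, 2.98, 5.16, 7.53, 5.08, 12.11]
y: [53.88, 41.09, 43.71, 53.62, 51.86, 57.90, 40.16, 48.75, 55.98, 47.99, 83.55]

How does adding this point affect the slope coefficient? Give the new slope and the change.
Adding the point moves β₁ from 3.4414 to 4.4427, i.e. it increases by 1.0013 (+29.1%).

x = 12.11 lies well outside the original x-range [2.98, 7.98] (x̄ ≈ 5.55), so this observation has high leverage and can move the slope substantially.

Step 1: Update the sums with the new point (n goes from 10 to 11)
Σx  = 55.54 + 12.11 = 67.65
Σy  = 494.94 + 83.55 = 578.49
Σx² = 337.8138 + 12.11² = 337.8138 + 146.6521 = 484.4659
Σxy = 2849.8826 + 12.11×83.55 = 2849.8826 + 1011.7905 = 3861.6731

Step 2: Recompute the slope with b₁ = (nΣxy − ΣxΣy) / (nΣx² − (Σx)²)
Numerator   = 11×3861.6731 − 67.65×578.49 = 42478.4041 − 39134.8485 = 3343.5556
Denominator = 11×484.4659 − 67.65² = 5329.1249 − 4576.5225 = 752.6024
b₁(new) = 3343.5556 / 752.6024 = 4.4427

(Same formula on the original sums: (10×2849.8826 − 55.54×494.94) / (10×337.8138 − 55.54²) = 1009.8584 / 293.4464 = 3.4414, matching the given fit.)

Step 3: Change in slope
Δβ₁ = 4.4427 − 3.4414 = +1.0013
Relative change = +1.0013 / 3.4414 × 100% = +29.1%
→ the slope increases when the point is added.

Because the point sits above the extension of the original line at a high-leverage x, it tilts the fit up.
In practice: examine leverage (hᵢ) and Cook's distance rather than deleting it automatically.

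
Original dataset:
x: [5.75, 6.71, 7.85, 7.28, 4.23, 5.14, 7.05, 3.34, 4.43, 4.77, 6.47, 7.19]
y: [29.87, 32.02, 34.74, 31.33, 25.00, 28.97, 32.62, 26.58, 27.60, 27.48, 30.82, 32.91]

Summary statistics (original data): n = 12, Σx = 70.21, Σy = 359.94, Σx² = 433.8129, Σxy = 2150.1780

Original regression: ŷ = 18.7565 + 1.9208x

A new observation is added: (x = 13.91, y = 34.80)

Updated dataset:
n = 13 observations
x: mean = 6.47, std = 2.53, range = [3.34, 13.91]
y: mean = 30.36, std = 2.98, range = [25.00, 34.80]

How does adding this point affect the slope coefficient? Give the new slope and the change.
New slope β₁ = 0.9638 versus 1.9208 before: a change of -0.9570 (-49.8%).

The new point has HIGH LEVERAGE: x = 13.91 is far from the original mean x̄ = 70.21/12 ≈ 5.85 (original range [3.34, 7.85]).

Step 1: Update the sums with the new point (n goes from 12 to 13)
Σx  = 70.21 + 13.91 = 84.12
Σy  = 359.94 + 34.80 = 394.74
Σx² = 433.8129 + 13.91² = 433.8129 + 193.4881 = 627.3010
Σxy = 2150.1780 + 13.91×34.80 = 2150.1780 + 484.0680 = 2634.2460

Step 2: Recompute the slope with b₁ = (nΣxy − ΣxΣy) / (nΣx² − (Σx)²)
Numerator   = 13×2634.2460 − 84.12×394.74 = 34245.1980 − 33205.5288 = 1039.6692
Denominator = 13×627.3010 − 84.12² = 8154.9130 − 7076.1744 = 1078.7386
b₁(new) = 1039.6692 / 1078.7386 = 0.9638

(Same formula on the original sums: (12×2150.1780 − 70.21×359.94) / (12×433.8129 − 70.21²) = 530.7486 / 276.3107 = 1.9208, matching the given fit.)

Step 3: Change in slope
Δβ₁ = 0.9638 − 1.9208 = -0.9570
Relative change = -0.9570 / 1.9208 × 100% = -49.8%
→ the slope decreases when the point is added.

A high-leverage point only changes the slope if it is off the original line; here y = 34.80 is below the original trend, so the slope decreases.
In practice: check such a point for data-entry or measurement error; investigate whether it comes from the same population as the rest of the sample.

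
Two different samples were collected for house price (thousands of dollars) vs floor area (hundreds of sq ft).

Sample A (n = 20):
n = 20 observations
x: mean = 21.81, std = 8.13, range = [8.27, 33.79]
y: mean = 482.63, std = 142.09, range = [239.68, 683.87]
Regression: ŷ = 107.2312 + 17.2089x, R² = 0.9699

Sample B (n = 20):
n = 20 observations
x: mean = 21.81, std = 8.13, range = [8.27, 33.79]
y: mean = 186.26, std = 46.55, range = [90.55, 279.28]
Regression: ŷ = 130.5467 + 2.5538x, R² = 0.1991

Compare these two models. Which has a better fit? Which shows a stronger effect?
Model A has the better fit (R² = 0.9699 vs 0.1991). Model A shows the stronger effect (|β₁| = 17.2089 vs 2.5538).

Model Comparison:

Fit — compare R²:
- Model A: R² = 0.9699 → 96.99% of variance in house price explained
- Model B: R² = 0.1991 → 19.91% of variance in house price explained
- 0.9699 > 0.1991 → Model A has the better fit

Strength of effect — compare |β₁|:
- Model A: β₁ = 17.2089 → predicted house price rises 17.2089 thousand dollars per additional hundred sq ft of floor area
- Model B: β₁ = 2.5538 → predicted house price rises 2.5538 thousand dollars per additional hundred sq ft of floor area
- |17.2089| > |2.5538| → Model A shows the stronger marginal effect

Note: A steeper slope doesn't make a better model if the scatter around the line is large.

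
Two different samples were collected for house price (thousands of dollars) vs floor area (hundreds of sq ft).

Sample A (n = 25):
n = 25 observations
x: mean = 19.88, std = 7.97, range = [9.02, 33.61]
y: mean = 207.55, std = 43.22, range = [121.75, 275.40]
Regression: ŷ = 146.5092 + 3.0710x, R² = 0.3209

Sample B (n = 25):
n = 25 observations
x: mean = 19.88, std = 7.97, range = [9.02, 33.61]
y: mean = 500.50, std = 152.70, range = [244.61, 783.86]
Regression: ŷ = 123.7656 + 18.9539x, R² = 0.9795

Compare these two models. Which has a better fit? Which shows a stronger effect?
Model B has the better fit (R² = 0.9795 vs 0.3209). Model B shows the stronger effect (|β₁| = 18.9539 vs 3.0710).

Model Comparison:

Fit — compare R²:
- Model A: R² = 0.3209 → 32.09% of variance in house price explained
- Model B: R² = 0.9795 → 97.95% of variance in house price explained
- 0.9795 > 0.3209 → Model B has the better fit

Strength of effect — compare |β₁|:
- Model A: β₁ = 3.0710 → predicted house price rises 3.0710 thousand dollars per additional hundred sq ft of floor area
- Model B: β₁ = 18.9539 → predicted house price rises 18.9539 thousand dollars per additional hundred sq ft of floor area
- |3.0710| < |18.9539| → Model B shows the stronger marginal effect

Notes:
- A better fit (higher R²) doesn't necessarily mean a more important relationship.
- R² measures how tightly points cluster around the line; β₁ measures how steep the line is — they answer different questions.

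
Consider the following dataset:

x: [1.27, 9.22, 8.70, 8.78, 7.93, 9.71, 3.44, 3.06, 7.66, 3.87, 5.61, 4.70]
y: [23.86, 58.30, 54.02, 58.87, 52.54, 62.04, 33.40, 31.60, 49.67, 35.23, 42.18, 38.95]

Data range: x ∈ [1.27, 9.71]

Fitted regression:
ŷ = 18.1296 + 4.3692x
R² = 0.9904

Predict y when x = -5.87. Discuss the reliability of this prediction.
The equation gives ŷ = -7.5176; however x = -5.87 is 7.14 units below the observed range, so this extrapolated value should not be trusted.

Prediction calculation:
ŷ = 18.1296 + 4.3692 × (-5.87)
ŷ = -7.5176

Reliability:
- Data range: x ∈ [1.27, 9.71]
- Prediction point: x = -5.87 is 7.14 units below the observed range → this is EXTRAPOLATION, not interpolation

Why that matters here:
- R² describes fit only over the sampled x values; it says nothing about behaviour beyond them
- The linear relationship may not hold outside the observed range

The R² = 0.9904 only validates the fit within [1.27, 9.71]; treat ŷ = -7.5176 with caution.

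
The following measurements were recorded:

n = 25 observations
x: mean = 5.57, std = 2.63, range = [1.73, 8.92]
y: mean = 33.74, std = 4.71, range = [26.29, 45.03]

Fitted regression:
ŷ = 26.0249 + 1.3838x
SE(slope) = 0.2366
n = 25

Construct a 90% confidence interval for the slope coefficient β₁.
The 90% CI for β₁ is (0.9783, 1.7893)

Confidence interval for the slope:

The 90% CI for β₁ is: β̂₁ ± t*(α/2, n-2) × SE(β̂₁)

Step 1: Find critical t-value
- Confidence level = 0.9
- Degrees of freedom = n - 2 = 25 - 2 = 23
- t*(α/2, 23) = 1.7139

Step 2: Calculate margin of error
Margin = 1.7139 × 0.2366 = 0.4055

Step 3: Construct interval
CI = 1.3838 ± 0.4055
CI = (0.9783, 1.7893)

Interpretation: each one-unit increase in x is associated with a change in mean y of between 0.9783 and 1.7893, with 90% confidence.
Since 0 is outside the interval, a two-sided test at α = 0.10 would reject H₀: β₁ = 0.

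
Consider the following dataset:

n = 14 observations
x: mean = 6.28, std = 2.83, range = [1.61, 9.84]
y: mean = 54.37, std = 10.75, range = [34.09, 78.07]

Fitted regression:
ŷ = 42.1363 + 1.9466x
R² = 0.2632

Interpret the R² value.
About 26.32% of the variability in y is accounted for by the regression on x (R² = 0.2632) — a weak linear fit.

R² (coefficient of determination) measures the proportion of variance in y explained by the regression model.

Here R² = 0.2632:
- Explained: 26.32% of the variation in y
- Unexplained (residual): 100% − 26.32% = 73.68%
- Rule of thumb (below 0.3 weak; 0.3 to below 0.7 moderate; 0.7 and above strong) → weak

Note: R² says nothing about causation, and a high R² does not by itself mean the linear form is appropriate — check the residuals.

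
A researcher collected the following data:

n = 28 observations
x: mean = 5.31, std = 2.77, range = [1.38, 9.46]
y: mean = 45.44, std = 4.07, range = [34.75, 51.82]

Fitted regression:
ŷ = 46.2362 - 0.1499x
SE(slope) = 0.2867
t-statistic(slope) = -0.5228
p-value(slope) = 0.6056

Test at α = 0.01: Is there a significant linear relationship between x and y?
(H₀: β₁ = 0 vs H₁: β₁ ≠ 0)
Since p-value = 0.6056 ≥ α = 0.01, fail to reject H₀ — the slope is not significantly different from 0.

Hypothesis test for the slope coefficient:

H₀: β₁ = 0 (no linear relationship)
H₁: β₁ ≠ 0 (linear relationship exists)

Test statistic: t = β̂₁ / SE(β̂₁) = -0.1499 / 0.2867 = -0.5228

With df = 26, the two-sided p-value for |t| = 0.5228 is 0.6056.

Decision rule: reject H₀ if p-value < α.
p-value = 0.6056 ≥ α = 0.01 → fail to reject H₀.

There is not sufficient evidence at the 1% significance level to conclude that a linear relationship exists between x and y.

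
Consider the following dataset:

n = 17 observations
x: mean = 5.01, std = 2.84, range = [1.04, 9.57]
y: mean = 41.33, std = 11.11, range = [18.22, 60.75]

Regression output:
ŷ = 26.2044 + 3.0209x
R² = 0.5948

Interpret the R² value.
R² = 0.5948 means 59.48% of the variation in y is explained by the linear relationship with x. This indicates a moderate fit.

R² = 1 − SS_res/SS_tot compares the residual scatter to the total scatter of y about its mean.

Here R² = 0.5948:
- Explained: 59.48% of the variation in y
- Unexplained (residual): 100% − 59.48% = 40.52%
- Rule of thumb (below 0.3 weak; 0.3 to below 0.7 moderate; 0.7 and above strong) → moderate

Equivalently, for simple linear regression R² = r², so |r| = √0.5948 ≈ 0.7712.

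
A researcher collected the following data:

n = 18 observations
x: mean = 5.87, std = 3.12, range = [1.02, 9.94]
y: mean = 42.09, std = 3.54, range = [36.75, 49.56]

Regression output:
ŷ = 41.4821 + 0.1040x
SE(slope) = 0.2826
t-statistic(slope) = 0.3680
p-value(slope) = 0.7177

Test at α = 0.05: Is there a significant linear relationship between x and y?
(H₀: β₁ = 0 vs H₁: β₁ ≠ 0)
Fail to reject H₀: p-value = 0.7177 ≥ α = 0.05. The linear relationship is not significant at the 5% level.

Hypothesis test for the slope coefficient:

H₀: β₁ = 0 (no linear relationship)
H₁: β₁ ≠ 0 (linear relationship exists)

Test statistic: t = β̂₁ / SE(β̂₁) = 0.1040 / 0.2826 = 0.3680

p = 0.7177: how often a slope estimate this far from 0 (in SE units) would arise by chance if β₁ were truly 0.

Decision rule: reject H₀ if p-value < α.
p-value = 0.7177 ≥ α = 0.05 → fail to reject H₀.

There is not sufficient evidence at the 5% significance level to conclude that a linear relationship exists between x and y.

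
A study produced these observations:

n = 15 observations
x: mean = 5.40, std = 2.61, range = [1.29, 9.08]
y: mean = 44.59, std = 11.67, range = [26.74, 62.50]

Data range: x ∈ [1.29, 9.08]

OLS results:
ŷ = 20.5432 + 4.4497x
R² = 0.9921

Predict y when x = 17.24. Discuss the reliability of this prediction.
ŷ = 97.2560 (extrapolation — x = 17.24 lies outside [1.29, 9.08], so reliability is low).

Prediction calculation:
ŷ = 20.5432 + 4.4497 × 17.24
ŷ = 97.2560

Reliability:
- Data range: x ∈ [1.29, 9.08]
- Prediction point: x = 17.24 is 8.16 units above the observed range → this is EXTRAPOLATION, not interpolation

Why that matters here:
- There are no observations near this x to validate the fitted line there
- R² describes fit only over the sampled x values; it says nothing about behaviour beyond them
- Real relationships often flatten, saturate, or turn nonlinear at extremes

Report the number if required, but flag clearly that it is an extrapolation.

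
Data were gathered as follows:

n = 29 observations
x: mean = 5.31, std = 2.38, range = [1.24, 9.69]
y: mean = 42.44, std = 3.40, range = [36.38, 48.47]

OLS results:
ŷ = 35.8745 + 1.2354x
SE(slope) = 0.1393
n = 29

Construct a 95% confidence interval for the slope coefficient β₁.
The 95% CI for β₁ is (0.9496, 1.5212)

Confidence interval for the slope:

The 95% CI for β₁ is: β̂₁ ± t*(α/2, n-2) × SE(β̂₁)

Step 1: Find critical t-value
- Confidence level = 0.95
- Degrees of freedom = n - 2 = 29 - 2 = 27
- t*(α/2, 27) = 2.0518

Step 2: Calculate margin of error
Margin = 2.0518 × 0.1393 = 0.2858

Step 3: Construct interval
CI = 1.2354 ± 0.2858
CI = (0.9496, 1.5212)

Interpretation: each one-unit increase in x is associated with a change in mean y of between 0.9496 and 1.5212, with 95% confidence.
Since 0 is outside the interval, a two-sided test at α = 0.05 would reject H₀: β₁ = 0.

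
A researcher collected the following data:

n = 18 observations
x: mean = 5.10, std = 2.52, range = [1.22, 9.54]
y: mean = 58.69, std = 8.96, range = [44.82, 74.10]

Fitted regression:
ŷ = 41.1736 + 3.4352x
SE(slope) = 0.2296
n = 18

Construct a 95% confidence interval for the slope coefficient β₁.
The 95% CI for β₁ is (2.9485, 3.9219)

Confidence interval for the slope:

The 95% CI for β₁ is: β̂₁ ± t*(α/2, n-2) × SE(β̂₁)

Step 1: Find critical t-value
- Confidence level = 0.95
- Degrees of freedom = n - 2 = 18 - 2 = 16
- t*(α/2, 16) = 2.1199

Step 2: Calculate margin of error
Margin = 2.1199 × 0.2296 = 0.4867

Step 3: Construct interval
CI = 3.4352 ± 0.4867
CI = (2.9485, 3.9219)

Interpretation: each one-unit increase in x is associated with a change in mean y of between 2.9485 and 3.9219, with 95% confidence.
Both endpoints are positive, so the data support a genuinely positive slope at this confidence level.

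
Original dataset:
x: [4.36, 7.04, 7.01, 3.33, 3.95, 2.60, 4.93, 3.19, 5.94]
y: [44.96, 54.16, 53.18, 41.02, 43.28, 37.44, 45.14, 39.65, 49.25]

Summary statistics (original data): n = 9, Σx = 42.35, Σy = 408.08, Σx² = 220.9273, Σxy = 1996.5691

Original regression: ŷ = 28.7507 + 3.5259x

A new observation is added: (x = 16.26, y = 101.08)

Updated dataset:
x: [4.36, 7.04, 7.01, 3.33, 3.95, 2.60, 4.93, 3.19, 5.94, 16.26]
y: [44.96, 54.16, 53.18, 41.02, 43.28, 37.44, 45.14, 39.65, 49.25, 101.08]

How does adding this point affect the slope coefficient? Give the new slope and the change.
Adding the point moves β₁ from 3.5259 to 4.6258, i.e. it increases by 1.0999 (+31.2%).

The new point has HIGH LEVERAGE: x = 16.26 is far from the original mean x̄ = 42.35/9 ≈ 4.71 (original range [2.60, 7.04]).

Step 1: Update the sums with the new point (n goes from 9 to 10)
Σx  = 42.35 + 16.26 = 58.61
Σy  = 408.08 + 101.08 = 509.16
Σx² = 220.9273 + 16.26² = 220.9273 + 264.3876 = 485.3149
Σxy = 1996.5691 + 16.26×101.08 = 1996.5691 + 1643.5608 = 3640.1299

Step 2: Recompute the slope with b₁ = (nΣxy − ΣxΣy) / (nΣx² − (Σx)²)
Numerator   = 10×3640.1299 − 58.61×509.16 = 36401.2990 − 29841.8676 = 6559.4314
Denominator = 10×485.3149 − 58.61² = 4853.1490 − 3435.1321 = 1418.0169
b₁(new) = 6559.4314 / 1418.0169 = 4.6258

(Same formula on the original sums: (9×1996.5691 − 42.35×408.08) / (9×220.9273 − 42.35²) = 686.9339 / 194.8232 = 3.5259, matching the given fit.)

Step 3: Change in slope
Δβ₁ = 4.6258 − 3.5259 = +1.0999
Relative change = +1.0999 / 3.5259 × 100% = +31.2%
→ the slope increases when the point is added.

Because the point sits above the extension of the original line at a high-leverage x, it tilts the fit up.
In practice: check such a point for data-entry or measurement error; examine leverage (hᵢ) and Cook's distance rather than deleting it automatically.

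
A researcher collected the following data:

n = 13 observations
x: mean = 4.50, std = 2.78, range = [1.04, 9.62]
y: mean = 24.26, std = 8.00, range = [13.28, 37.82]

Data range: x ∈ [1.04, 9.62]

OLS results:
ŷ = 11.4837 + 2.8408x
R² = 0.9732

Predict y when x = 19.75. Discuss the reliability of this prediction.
ŷ = 67.5895, but this is extrapolation (above the data range [1.04, 9.62]) and may be unreliable.

Prediction calculation:
ŷ = 11.4837 + 2.8408 × 19.75
ŷ = 67.5895

Reliability:
- Data range: x ∈ [1.04, 9.62]
- Prediction point: x = 19.75 is 10.13 units above the observed range → this is EXTRAPOLATION, not interpolation

Why that matters here:
- The standard error of prediction grows with (x − x̄)², and x = 19.75 is far from x̄ = 4.50
- R² describes fit only over the sampled x values; it says nothing about behaviour beyond them
- Real relationships often flatten, saturate, or turn nonlinear at extremes

The R² = 0.9732 only validates the fit within [1.04, 9.62]; treat ŷ = 67.5895 with caution.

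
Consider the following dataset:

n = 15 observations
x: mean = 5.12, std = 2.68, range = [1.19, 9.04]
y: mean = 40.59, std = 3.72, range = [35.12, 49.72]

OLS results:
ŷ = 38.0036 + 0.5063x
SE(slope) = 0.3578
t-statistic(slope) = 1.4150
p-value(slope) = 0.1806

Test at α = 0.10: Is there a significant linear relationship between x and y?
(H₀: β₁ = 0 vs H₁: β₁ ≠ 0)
Since p-value = 0.1806 ≥ α = 0.10, fail to reject H₀ — the slope is not significantly different from 0.

Hypothesis test for the slope coefficient:

H₀: β₁ = 0 (no linear relationship)
H₁: β₁ ≠ 0 (linear relationship exists)

Test statistic: t = β̂₁ / SE(β̂₁) = 0.5063 / 0.3578 = 1.4150

p = 0.1806: how often a slope estimate this far from 0 (in SE units) would arise by chance if β₁ were truly 0.

Decision rule: reject H₀ if p-value < α.
p-value = 0.1806 ≥ α = 0.10 → fail to reject H₀.

Conclusion: the linear association between x and y is not significant at the 10% level.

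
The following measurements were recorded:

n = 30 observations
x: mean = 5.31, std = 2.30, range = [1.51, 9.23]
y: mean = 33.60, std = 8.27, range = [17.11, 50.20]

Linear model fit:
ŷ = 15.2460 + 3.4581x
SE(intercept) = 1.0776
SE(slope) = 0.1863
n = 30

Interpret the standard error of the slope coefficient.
The slope 3.4581 is pinned down to within about ±0.1863 (one SE) by these data — relative uncertainty 5.4%, i.e. precise.

SE(β̂₁) = s / √Sxx, where s is the residual standard deviation and Sxx = Σ(x − x̄)². It is the yardstick for how far β̂₁ = 3.4581 could plausibly be from the true slope.

Relative precision:
- SE / |β̂₁| = 0.1863 / 3.4581 = 5.4%
- Rule of thumb (under 20%: precise; 20% to under 50%: moderately precise; 50% or more: imprecise) → precise

Rough 95% range (±2 SE): 3.4581 ± 0.3726 → (3.0855, 3.8307).

What drives SE(β̂₁): wider spread of x values → smaller SE.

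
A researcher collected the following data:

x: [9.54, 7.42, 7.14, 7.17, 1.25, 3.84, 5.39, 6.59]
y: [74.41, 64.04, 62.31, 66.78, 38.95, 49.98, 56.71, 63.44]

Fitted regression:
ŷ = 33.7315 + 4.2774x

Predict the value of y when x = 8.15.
ŷ = 68.5923

To predict y for x = 8.15, substitute into the regression equation:

ŷ = 33.7315 + 4.2774 × 8.15
ŷ = 33.7315 + 34.8608
ŷ = 68.5923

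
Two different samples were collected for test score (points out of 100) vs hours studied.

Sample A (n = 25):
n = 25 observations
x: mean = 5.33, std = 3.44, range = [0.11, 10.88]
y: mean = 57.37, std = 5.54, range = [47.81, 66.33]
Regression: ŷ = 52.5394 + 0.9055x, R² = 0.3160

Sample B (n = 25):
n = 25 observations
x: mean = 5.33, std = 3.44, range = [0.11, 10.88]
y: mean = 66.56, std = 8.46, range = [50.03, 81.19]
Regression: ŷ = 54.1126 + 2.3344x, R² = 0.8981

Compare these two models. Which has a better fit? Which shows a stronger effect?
Model B has the better fit (R² = 0.8981 vs 0.3160). Model B shows the stronger effect (|β₁| = 2.3344 vs 0.9055).

Model Comparison:

Goodness of fit (R²):
- Model A: R² = 0.3160 → 31.60% of variance in test score explained
- Model B: R² = 0.8981 → 89.81% of variance in test score explained
- 0.8981 > 0.3160 → Model B has the better fit

Which has the larger per-hour effect? (|β₁|)
- Model A: β₁ = 0.9055 → predicted test score rises 0.9055 points per additional hour of study time
- Model B: β₁ = 2.3344 → predicted test score rises 2.3344 points per additional hour of study time
- |0.9055| < |2.3344| → Model B shows the stronger marginal effect

Notes:
- A better fit (higher R²) doesn't necessarily mean a more important relationship.
- The two samples could reflect different populations, time periods, or measurement quality.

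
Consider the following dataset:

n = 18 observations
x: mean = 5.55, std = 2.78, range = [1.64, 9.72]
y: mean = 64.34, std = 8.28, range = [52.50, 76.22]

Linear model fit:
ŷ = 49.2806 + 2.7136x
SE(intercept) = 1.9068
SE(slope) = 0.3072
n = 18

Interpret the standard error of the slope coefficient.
SE(slope) = 0.3072 measures the uncertainty in the estimated slope. The coefficient is estimated precisely (SE/|β̂₁| = 11.3%).

SE(β̂₁) = 0.3072 says: if we drew many samples of n = 18 from the same population and refit each time, the fitted slopes would scatter with a standard deviation of roughly 0.3072 around the true β₁.

Relative precision:
- SE / |β̂₁| = 0.3072 / 2.7136 = 11.3%
- Rule of thumb (under 20%: precise; 20% to under 50%: moderately precise; 50% or more: imprecise) → precise

Link to the t-test: t = β̂₁ / SE(β̂₁) = 2.7136 / 0.3072 = 8.8333, the statistic for H₀: β₁ = 0.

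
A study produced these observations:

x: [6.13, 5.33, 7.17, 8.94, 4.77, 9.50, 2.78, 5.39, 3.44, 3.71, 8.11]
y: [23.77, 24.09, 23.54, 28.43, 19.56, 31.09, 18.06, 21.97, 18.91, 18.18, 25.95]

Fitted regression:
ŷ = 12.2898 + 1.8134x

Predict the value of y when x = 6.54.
ŷ = 24.1494

x = 6.54 lies inside the observed range [2.78, 9.50], so the fitted equation applies directly:

ŷ = 12.2898 + 1.8134 × 6.54
ŷ = 12.2898 + 11.8596
ŷ = 24.1494

This is the fitted mean response at that x — an individual observation would come with a wider prediction interval.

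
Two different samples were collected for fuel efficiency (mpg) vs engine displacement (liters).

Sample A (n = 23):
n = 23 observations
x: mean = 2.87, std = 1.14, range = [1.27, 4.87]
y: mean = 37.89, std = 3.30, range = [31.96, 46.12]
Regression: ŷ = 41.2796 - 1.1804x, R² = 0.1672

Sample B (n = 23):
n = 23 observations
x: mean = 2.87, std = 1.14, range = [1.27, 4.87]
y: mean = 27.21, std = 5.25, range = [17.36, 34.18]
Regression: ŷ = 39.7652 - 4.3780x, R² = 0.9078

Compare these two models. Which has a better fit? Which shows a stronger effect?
Model B has the better fit (R² = 0.9078 vs 0.1672). Model B shows the stronger effect (|β₁| = 4.3780 vs 1.1804).

Model Comparison:

Fit — compare R²:
- Model A: R² = 0.1672 → 16.72% of variance in fuel efficiency explained
- Model B: R² = 0.9078 → 90.78% of variance in fuel efficiency explained
- 0.9078 > 0.1672 → Model B has the better fit

Effect size (slope magnitude):
- Model A: β₁ = -1.1804 → predicted fuel efficiency falls 1.1804 mpg per additional liter of engine displacement
- Model B: β₁ = -4.3780 → predicted fuel efficiency falls 4.3780 mpg per additional liter of engine displacement
- |-1.1804| < |-4.3780| → Model B shows the stronger marginal effect

Note: R² measures how tightly points cluster around the line; β₁ measures how steep the line is — they answer different questions.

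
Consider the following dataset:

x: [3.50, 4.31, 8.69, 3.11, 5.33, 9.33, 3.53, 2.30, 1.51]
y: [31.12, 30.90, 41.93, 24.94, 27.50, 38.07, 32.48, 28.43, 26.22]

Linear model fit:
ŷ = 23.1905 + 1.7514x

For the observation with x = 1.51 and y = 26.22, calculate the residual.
Residual = 0.3849

The residual is the difference between the actual value and the predicted value:

Residual = y - ŷ

Step 1: Calculate predicted value
ŷ = 23.1905 + 1.7514 × 1.51
ŷ = 25.8351

Step 2: Calculate residual
Residual = 26.22 - 25.8351
Residual = 0.3849

Sign check: y > ŷ, so the point is above the line and the fit underestimates here.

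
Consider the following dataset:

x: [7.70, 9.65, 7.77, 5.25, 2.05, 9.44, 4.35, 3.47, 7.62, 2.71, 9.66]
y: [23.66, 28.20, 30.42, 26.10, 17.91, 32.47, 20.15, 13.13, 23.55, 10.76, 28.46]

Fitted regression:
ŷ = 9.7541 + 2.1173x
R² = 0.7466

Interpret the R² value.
The model explains 74.66% of the variance in y (R² = 0.7466), leaving 25.34% unexplained; the fit is strong.

R² (coefficient of determination) measures the proportion of variance in y explained by the regression model.

Here R² = 0.7466:
- Explained: 74.66% of the variation in y
- Unexplained (residual): 100% − 74.66% = 25.34%
- Rule of thumb (below 0.3 weak; 0.3 to below 0.7 moderate; 0.7 and above strong) → strong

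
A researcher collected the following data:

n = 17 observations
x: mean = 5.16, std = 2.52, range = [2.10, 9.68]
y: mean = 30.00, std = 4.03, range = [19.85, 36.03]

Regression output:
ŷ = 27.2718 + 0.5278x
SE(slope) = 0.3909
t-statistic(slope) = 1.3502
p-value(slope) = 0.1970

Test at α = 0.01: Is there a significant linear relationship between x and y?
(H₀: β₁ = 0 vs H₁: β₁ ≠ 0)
Fail to reject H₀: p-value = 0.1970 ≥ α = 0.01. The linear relationship is not significant at the 1% level.

Hypothesis test for the slope coefficient:

H₀: β₁ = 0 (no linear relationship)
H₁: β₁ ≠ 0 (linear relationship exists)

Test statistic: t = β̂₁ / SE(β̂₁) = 0.5278 / 0.3909 = 1.3502

The p-value (0.1970) is the probability, under H₀, of a t-statistic at least as extreme as |t| = 1.3502 (two-sided, df = n − 2 = 15).

Decision rule: reject H₀ if p-value < α.
p-value = 0.1970 ≥ α = 0.01 → fail to reject H₀.

At α = 0.01 the data do not provide convincing evidence of a nonzero slope.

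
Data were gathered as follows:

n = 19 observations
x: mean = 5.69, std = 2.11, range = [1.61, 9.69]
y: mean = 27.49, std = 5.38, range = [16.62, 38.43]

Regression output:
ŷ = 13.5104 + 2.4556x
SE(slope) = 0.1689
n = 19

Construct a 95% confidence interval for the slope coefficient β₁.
The 95% CI for β₁ is (2.0993, 2.8119)

Confidence interval for the slope:

The 95% CI for β₁ is: β̂₁ ± t*(α/2, n-2) × SE(β̂₁)

Step 1: Find critical t-value
- Confidence level = 0.95
- Degrees of freedom = n - 2 = 19 - 2 = 17
- t*(α/2, 17) = 2.1098

Step 2: Calculate margin of error
Margin = 2.1098 × 0.1689 = 0.3563

Step 3: Construct interval
CI = 2.4556 ± 0.3563
CI = (2.0993, 2.8119)

Interpretation: each one-unit increase in x is associated with a change in mean y of between 2.0993 and 2.8119, with 95% confidence.
The interval does not include 0, suggesting a significant linear relationship.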